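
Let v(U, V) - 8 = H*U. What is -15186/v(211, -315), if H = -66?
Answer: 7593/6959 ≈ 1.0911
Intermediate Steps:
v(U, V) = 8 - 66*U
-15186/v(211, -315) = -15186/(8 - 66*211) = -15186/(8 - 13926) = -15186/(-13918) = -15186*(-1/13918) = 7593/6959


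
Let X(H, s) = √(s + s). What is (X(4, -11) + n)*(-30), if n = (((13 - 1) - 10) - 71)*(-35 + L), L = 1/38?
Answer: -1375515/19 - 30*I*√22 ≈ -72396.0 - 140.71*I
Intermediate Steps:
L = 1/38 ≈ 0.026316
X(H, s) = √2*√s (X(H, s) = √(2*s) = √2*√s)
n = 91701/38 (n = (((13 - 1) - 10) - 71)*(-35 + 1/38) = ((12 - 10) - 71)*(-1329/38) = (2 - 71)*(-1329/38) = -69*(-1329/38) = 91701/38 ≈ 2413.2)
(X(4, -11) + n)*(-30) = (√2*√(-11) + 91701/38)*(-30) = (√2*(I*√11) + 91701/38)*(-30) = (I*√22 + 91701/38)*(-30) = (91701/38 + I*√22)*(-30) = -1375515/19 - 30*I*√22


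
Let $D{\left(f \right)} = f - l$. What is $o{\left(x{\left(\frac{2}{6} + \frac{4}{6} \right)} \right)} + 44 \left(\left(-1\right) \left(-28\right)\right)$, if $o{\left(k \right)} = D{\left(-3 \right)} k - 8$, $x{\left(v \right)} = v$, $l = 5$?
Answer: $1216$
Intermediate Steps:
$D{\left(f \right)} = -5 + f$ ($D{\left(f \right)} = f - 5 = -5 + f$)
$o{\left(k \right)} = -8 - 8 k$ ($o{\left(k \right)} = \left(-5 - 3\right) k - 8 = - 8 k - 8 = -8 - 8 k$)
$o{\left(x{\left(\frac{2}{6} + \frac{4}{6} \right)} \right)} + 44 \left(\left(-1\right) \left(-28\right)\right) = \left(-8 - 8 \left(\frac{2}{6} + \frac{4}{6}\right)\right) + 44 \left(\left(-1\right) \left(-28\right)\right) = \left(-8 - 8 \left(2 \cdot \frac{1}{6} + 4 \cdot \frac{1}{6}\right)\right) + 44 \cdot 28 = \left(-8 - 8 \left(\frac{1}{3} + \frac{2}{3}\right)\right) + 1232 = \left(-8 - 8\right) + 1232 = -16 + 1232 = 1216$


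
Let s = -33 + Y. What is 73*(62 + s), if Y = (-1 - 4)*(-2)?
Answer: 2847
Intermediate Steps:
Y = 10 (Y = -5*(-2) = 10)
s = -23 (s = -33 + 10 = -23)
73*(62 + s) = 73*(62 - 23) = 73*39 = 2847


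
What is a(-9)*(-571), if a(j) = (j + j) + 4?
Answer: 7994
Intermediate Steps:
a(j) = 4 + 2*j (a(j) = 2*j + 4 = 4 + 2*j)
a(-9)*(-571) = (4 + 2*(-9))*(-571) = (4 - 18)*(-571) = -14*(-571) = 7994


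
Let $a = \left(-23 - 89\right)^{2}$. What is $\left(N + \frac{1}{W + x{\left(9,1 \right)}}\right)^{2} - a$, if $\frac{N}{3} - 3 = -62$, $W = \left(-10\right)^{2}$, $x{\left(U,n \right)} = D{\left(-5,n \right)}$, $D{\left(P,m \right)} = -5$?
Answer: $\frac{169500996}{9025} \approx 18781.0$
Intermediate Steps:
$x{\left(U,n \right)} = -5$
$W = 100$
$N = -177$ ($N = 9 + 3 \left(-62\right) = 9 - 186 = -177$)
$a = 12544$ ($a = \left(-112\right)^{2} = 12544$)
$\left(N + \frac{1}{W + x{\left(9,1 \right)}}\right)^{2} - a = \left(-177 + \frac{1}{100 - 5}\right)^{2} - 12544 = \left(-177 + \frac{1}{95}\right)^{2} - 12544 = \left(- \frac{16814}{95}\right)^{2} - 12544 = \frac{282710596}{9025} - 12544 = \frac{169500996}{9025}$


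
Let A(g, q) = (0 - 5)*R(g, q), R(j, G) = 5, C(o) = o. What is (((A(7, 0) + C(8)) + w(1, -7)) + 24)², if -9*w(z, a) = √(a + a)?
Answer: (63 - I*√14)²/81 ≈ 48.827 - 5.8204*I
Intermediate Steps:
w(z, a) = -√2*√a/9 (w(z, a) = -√(a + a)/9 = -√2*√a/9)
A(g, q) = -25 (A(g, q) = (0 - 5)*5 = -5*5 = -25)
(((A(7, 0) + C(8)) + w(1, -7)) + 24)² = (((-25 + 8) - √2*√(-7)/9) + 24)² = ((-17 - √2*I*√7/9) + 24)² = ((-17 - I*√14/9) + 24)² = (7 - I*√14/9)²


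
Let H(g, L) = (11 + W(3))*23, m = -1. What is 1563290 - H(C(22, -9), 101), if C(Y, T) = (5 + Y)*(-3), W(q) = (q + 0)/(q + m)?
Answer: 3126005/2 ≈ 1.5630e+6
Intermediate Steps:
W(q) = q/(-1 + q) (W(q) = (q + 0)/(q - 1) = q/(-1 + q))
C(Y, T) = -15 - 3*Y
H(g, L) = 575/2 (H(g, L) = (11 + 3/(-1 + 3))*23 = (11 + 3/2)*23 = (25/2)*23 = 575/2)
1563290 - H(C(22, -9), 101) = 1563290 - 1*575/2 = 1563290 - 575/2 = 3126005/2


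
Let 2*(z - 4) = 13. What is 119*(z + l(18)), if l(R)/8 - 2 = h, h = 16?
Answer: 36771/2 ≈ 18386.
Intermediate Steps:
l(R) = 144 (l(R) = 16 + 8*16 = 16 + 128 = 144)
z = 21/2 (z = 4 + (1/2)*13 = 4 + 13/2 = 21/2 ≈ 10.500)
119*(z + l(18)) = 119*(21/2 + 144) = 119*(309/2) = 36771/2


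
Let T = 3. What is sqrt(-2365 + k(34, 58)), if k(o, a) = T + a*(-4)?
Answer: I*sqrt(2594) ≈ 50.931*I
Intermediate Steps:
k(o, a) = 3 - 4*a (k(o, a) = 3 + a*(-4) = 3 - 4*a)
sqrt(-2365 + k(34, 58)) = sqrt(-2365 + (3 - 4*58)) = sqrt(-2365 + (3 - 232)) = sqrt(-2365 - 229) = sqrt(-2594) = I*sqrt(2594)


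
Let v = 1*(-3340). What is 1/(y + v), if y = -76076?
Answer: -1/79416 ≈ -1.2592e-5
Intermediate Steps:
v = -3340
1/(y + v) = 1/(-76076 - 3340) = 1/(-79416) = -1/79416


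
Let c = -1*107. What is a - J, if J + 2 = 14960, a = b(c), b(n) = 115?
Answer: -14843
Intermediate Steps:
c = -107
a = 115
J = 14958 (J = -2 + 14960 = 14958)
a - J = 115 - 1*14958 = 115 - 14958 = -14843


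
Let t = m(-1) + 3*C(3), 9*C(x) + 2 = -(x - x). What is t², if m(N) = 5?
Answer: 169/9 ≈ 18.778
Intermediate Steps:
C(x) = -2/9 (C(x) = -2/9 + (-(x - x))/9 = -2/9 + (-1*0)/9 = -2/9 + (⅑)*0 = -2/9 + 0 = -2/9)
t = 13/3 (t = 5 + 3*(-2/9) = 5 - ⅔ = 13/3 ≈ 4.3333)
t² = (13/3)² = 169/9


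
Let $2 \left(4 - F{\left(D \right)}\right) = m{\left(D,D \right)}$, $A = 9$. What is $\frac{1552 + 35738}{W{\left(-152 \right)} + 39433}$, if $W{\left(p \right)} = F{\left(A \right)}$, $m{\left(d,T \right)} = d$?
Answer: $\frac{14916}{15773} \approx 0.94567$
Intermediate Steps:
$F{\left(D \right)} = 4 - \frac{D}{2}$
$W{\left(p \right)} = - \frac{1}{2}$ ($W{\left(p \right)} = 4 - \frac{9}{2} = - \frac{1}{2}$)
$\frac{1552 + 35738}{W{\left(-152 \right)} + 39433} = \frac{1552 + 35738}{- \frac{1}{2} + 39433} = \frac{37290}{\frac{78865}{2}} = 37290 \cdot \frac{2}{78865} = \frac{14916}{15773}$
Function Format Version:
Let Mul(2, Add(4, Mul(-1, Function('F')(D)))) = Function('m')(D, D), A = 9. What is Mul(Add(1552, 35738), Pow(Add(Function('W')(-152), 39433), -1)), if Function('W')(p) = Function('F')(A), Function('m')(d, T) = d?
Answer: Rational(14916, 15773) ≈ 0.94567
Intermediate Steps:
Function('F')(D) = Add(4, Mul(Rational(-1, 2), D))
Function('W')(p) = Rational(-1, 2) (Function('W')(p) = Add(4, Mul(Rational(-1, 2), 9)) = Add(4, Rational(-9, 2)) = Rational(-1, 2))
Mul(Add(1552, 35738), Pow(Add(Function('W')(-152), 39433), -1)) = Mul(Add(1552, 35738), Pow(Add(Rational(-1, 2), 39433), -1)) = Mul(37290, Pow(Rational(78865, 2), -1)) = Mul(37290, Rational(2, 78865)) = Rational(14916, 15773)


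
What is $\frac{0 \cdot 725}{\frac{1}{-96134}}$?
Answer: $0$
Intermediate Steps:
$\frac{0 \cdot 725}{\frac{1}{-96134}} = \frac{0}{- \frac{1}{96134}} = 0 \left(-96134\right) = 0$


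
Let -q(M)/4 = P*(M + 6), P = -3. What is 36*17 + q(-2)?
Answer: 660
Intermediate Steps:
q(M) = 72 + 12*M (q(M) = -(-12)*(M + 6) = -(-12)*(6 + M) = -4*(-18 - 3*M) = 72 + 12*M)
36*17 + q(-2) = 36*17 + (72 + 12*(-2)) = 612 + (72 - 24) = 612 + 48 = 660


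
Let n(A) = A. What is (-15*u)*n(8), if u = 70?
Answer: -8400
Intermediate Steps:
(-15*u)*n(8) = -15*70*8 = -1050*8 = -8400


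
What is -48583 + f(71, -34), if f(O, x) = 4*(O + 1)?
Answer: -48295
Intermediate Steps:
f(O, x) = 4 + 4*O (f(O, x) = 4*(1 + O) = 4 + 4*O)
-48583 + f(71, -34) = -48583 + (4 + 4*71) = -48583 + (4 + 284) = -48583 + 288 = -48295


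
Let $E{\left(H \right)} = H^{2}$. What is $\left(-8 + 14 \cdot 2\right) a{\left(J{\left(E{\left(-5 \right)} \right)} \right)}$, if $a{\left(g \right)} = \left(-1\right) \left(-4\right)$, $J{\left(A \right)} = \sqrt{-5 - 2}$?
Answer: $80$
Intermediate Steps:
$J{\left(A \right)} = i \sqrt{7}$ ($J{\left(A \right)} = \sqrt{-7} = i \sqrt{7}$)
$a{\left(g \right)} = 4$
$\left(-8 + 14 \cdot 2\right) a{\left(J{\left(E{\left(-5 \right)} \right)} \right)} = \left(-8 + 14 \cdot 2\right) 4 = \left(-8 + 28\right) 4 = 20 \cdot 4 = 80$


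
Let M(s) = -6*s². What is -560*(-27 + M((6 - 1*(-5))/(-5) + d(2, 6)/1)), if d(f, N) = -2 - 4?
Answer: 1205232/5 ≈ 2.4105e+5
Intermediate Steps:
d(f, N) = -6
-560*(-27 + M((6 - 1*(-5))/(-5) + d(2, 6)/1)) = -560*(-27 - 6*((6 - 1*(-5))/(-5) - 6/1)²) = -560*(-27 - 6*((6 + 5)*(-⅕) - 6*1)²) = -560*(-27 - 6*(11*(-⅕) - 6)²) = -560*(-27 - 6*(-11/5 - 6)²) = -560*(-27 - 6*(-41/5)²) = -560*(-27 - 6*1681/25) = -560*(-27 - 10086/25) = -560*(-10761/25) = 1205232/5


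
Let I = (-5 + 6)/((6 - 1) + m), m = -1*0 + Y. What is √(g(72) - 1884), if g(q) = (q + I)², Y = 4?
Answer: √268597/9 ≈ 57.585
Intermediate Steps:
m = 4 (m = -1*0 + 4 = 0 + 4 = 4)
I = ⅑ (I = (-5 + 6)/((6 - 1) + 4) = 1/(5 + 4) = 1/9 = 1*(⅑) = ⅑ ≈ 0.11111)
g(q) = (⅑ + q)² (g(q) = (q + ⅑)² = (⅑ + q)²)
√(g(72) - 1884) = √((1 + 9*72)²/81 - 1884) = √((1 + 648)²/81 - 1884) = √((1/81)*649² - 1884) = √((1/81)*421201 - 1884) = √(421201/81 - 1884) = √(268597/81) = √268597/9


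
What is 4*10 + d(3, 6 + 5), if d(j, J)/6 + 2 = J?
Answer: 94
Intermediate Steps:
d(j, J) = -12 + 6*J
4*10 + d(3, 6 + 5) = 4*10 + (-12 + 6*(6 + 5)) = 40 + (-12 + 6*11) = 40 + (-12 + 66) = 40 + 54 = 94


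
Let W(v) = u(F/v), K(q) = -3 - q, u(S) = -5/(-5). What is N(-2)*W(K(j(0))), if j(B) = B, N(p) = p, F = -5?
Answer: -2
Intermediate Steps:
u(S) = 1 (u(S) = -5*(-⅕) = 1)
W(v) = 1
N(-2)*W(K(j(0))) = -2*1 = -2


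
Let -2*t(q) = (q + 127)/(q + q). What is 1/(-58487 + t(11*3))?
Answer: -33/1930111 ≈ -1.7097e-5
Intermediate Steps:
t(q) = -(127 + q)/(4*q) (t(q) = -(q + 127)/(2*(q + q)) = -(127 + q)/(2*(2*q)) = -(127 + q)*1/(2*q)/2 = -(127 + q)/(4*q))
1/(-58487 + t(11*3)) = 1/(-58487 + (-127 - 11*3)/(4*((11*3)))) = 1/(-58487 + (¼)*(-127 - 1*33)/33) = 1/(-58487 + (¼)*(1/33)*(-127 - 33)) = 1/(-58487 + (¼)*(1/33)*(-160)) = 1/(-58487 - 40/33) = 1/(-1930111/33) = -33/1930111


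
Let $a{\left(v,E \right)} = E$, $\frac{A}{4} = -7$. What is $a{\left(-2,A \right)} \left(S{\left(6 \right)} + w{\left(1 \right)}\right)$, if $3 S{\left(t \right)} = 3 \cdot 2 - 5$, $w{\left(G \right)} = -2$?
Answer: $\frac{140}{3} \approx 46.667$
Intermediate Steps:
$A = -28$ ($A = 4 \left(-7\right) = -28$)
$S{\left(t \right)} = \frac{1}{3}$ ($S{\left(t \right)} = \frac{3 \cdot 2 - 5}{3} = \frac{6 - 5}{3} = \frac{1}{3} \cdot 1 = \frac{1}{3}$)
$a{\left(-2,A \right)} \left(S{\left(6 \right)} + w{\left(1 \right)}\right) = - 28 \left(\frac{1}{3} - 2\right) = \left(-28\right) \left(- \frac{5}{3}\right) = \frac{140}{3}$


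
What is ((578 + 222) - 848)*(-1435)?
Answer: 68880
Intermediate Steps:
((578 + 222) - 848)*(-1435) = (800 - 848)*(-1435) = -48*(-1435) = 68880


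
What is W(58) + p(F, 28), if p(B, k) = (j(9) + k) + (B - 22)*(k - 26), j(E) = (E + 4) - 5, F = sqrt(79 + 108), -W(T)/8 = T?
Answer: -472 + 2*sqrt(187) ≈ -444.65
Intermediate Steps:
W(T) = -8*T
F = sqrt(187) ≈ 13.675
j(E) = -1 + E (j(E) = (4 + E) - 5 = -1 + E)
p(B, k) = 8 + k + (-26 + k)*(-22 + B) (p(B, k) = ((-1 + 9) + k) + (B - 22)*(k - 26) = (8 + k) + (-22 + B)*(-26 + k) = (8 + k) + (-26 + k)*(-22 + B) = 8 + k + (-26 + k)*(-22 + B))
W(58) + p(F, 28) = -8*58 + (580 - 26*sqrt(187) - 21*28 + sqrt(187)*28) = -464 + (580 - 26*sqrt(187) - 588 + 28*sqrt(187)) = -464 + (-8 + 2*sqrt(187)) = -472 + 2*sqrt(187)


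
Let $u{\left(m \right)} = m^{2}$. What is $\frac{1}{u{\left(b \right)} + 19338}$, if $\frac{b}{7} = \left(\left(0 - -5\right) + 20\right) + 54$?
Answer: $\frac{1}{325147} \approx 3.0755 \cdot 10^{-6}$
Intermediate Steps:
$b = 553$ ($b = 7 \left(\left(\left(0 - -5\right) + 20\right) + 54\right) = 7 \left(\left(\left(0 + 5\right) + 20\right) + 54\right) = 7 \left(\left(5 + 20\right) + 54\right) = 7 \left(25 + 54\right) = 7 \cdot 79 = 553$)
$\frac{1}{u{\left(b \right)} + 19338} = \frac{1}{553^{2} + 19338} = \frac{1}{305809 + 19338} = \frac{1}{325147}$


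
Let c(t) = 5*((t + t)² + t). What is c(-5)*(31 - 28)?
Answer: 1425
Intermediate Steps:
c(t) = 5*t + 20*t² (c(t) = 5*((2*t)² + t) = 5*(4*t² + t) = 5*(t + 4*t²) = 5*t + 20*t²)
c(-5)*(31 - 28) = (5*(-5)*(1 + 4*(-5)))*(31 - 28) = (5*(-5)*(1 - 20))*3 = (5*(-5)*(-19))*3 = 475*3 = 1425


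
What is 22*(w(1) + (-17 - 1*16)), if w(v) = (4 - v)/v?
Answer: -660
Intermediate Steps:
w(v) = (4 - v)/v
22*(w(1) + (-17 - 1*16)) = 22*((4 - 1*1)/1 + (-17 - 1*16)) = 22*(1*(4 - 1) + (-17 - 16)) = 22*(1*3 - 33) = 22*(3 - 33) = 22*(-30) = -660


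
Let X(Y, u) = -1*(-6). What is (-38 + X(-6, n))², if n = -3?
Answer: 1024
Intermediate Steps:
X(Y, u) = 6
(-38 + X(-6, n))² = (-38 + 6)² = (-32)² = 1024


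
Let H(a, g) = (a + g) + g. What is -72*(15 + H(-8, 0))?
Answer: -504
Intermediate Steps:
H(a, g) = a + 2*g
-72*(15 + H(-8, 0)) = -72*(15 + (-8 + 2*0)) = -72*(15 + (-8 + 0)) = -72*(15 - 8) = -72*7 = -504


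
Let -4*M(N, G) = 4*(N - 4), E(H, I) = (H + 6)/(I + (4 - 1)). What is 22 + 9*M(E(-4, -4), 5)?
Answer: 76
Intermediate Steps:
E(H, I) = (6 + H)/(3 + I) (E(H, I) = (6 + H)/(I + 3) = (6 + H)/(3 + I))
M(N, G) = 4 - N (M(N, G) = -(N - 4) = -(-4 + N) = -(-16 + 4*N)/4 = 4 - N)
22 + 9*M(E(-4, -4), 5) = 22 + 9*(4 - (6 - 4)/(3 - 4)) = 22 + 9*(4 - 2/(-1)) = 22 + 9*(4 - (-1)*2) = 22 + 9*(4 - 1*(-2)) = 22 + 9*(4 + 2) = 22 + 9*6 = 22 + 54 = 76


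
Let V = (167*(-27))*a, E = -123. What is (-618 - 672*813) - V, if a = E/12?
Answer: -2372685/4 ≈ -5.9317e+5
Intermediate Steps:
a = -41/4 (a = -123/12 = -123*1/12 = -41/4 ≈ -10.250)
V = 184869/4 (V = (167*(-27))*(-41/4) = -4509*(-41/4) = 184869/4 ≈ 46217.)
(-618 - 672*813) - V = (-618 - 672*813) - 1*184869/4 = (-618 - 546336) - 184869/4 = -546954 - 184869/4 = -2372685/4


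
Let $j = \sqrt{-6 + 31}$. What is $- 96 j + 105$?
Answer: $-375$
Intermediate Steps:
$j = 5$ ($j = \sqrt{25} = 5$)
$- 96 j + 105 = \left(-96\right) 5 + 105 = -480 + 105 = -375$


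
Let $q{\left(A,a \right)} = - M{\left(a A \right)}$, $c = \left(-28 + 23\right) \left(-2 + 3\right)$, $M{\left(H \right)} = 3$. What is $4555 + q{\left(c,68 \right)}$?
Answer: $4552$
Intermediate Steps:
$c = -5$ ($c = \left(-5\right) 1 = -5$)
$q{\left(A,a \right)} = -3$ ($q{\left(A,a \right)} = \left(-1\right) 3 = -3$)
$4555 + q{\left(c,68 \right)} = 4555 - 3 = 4552$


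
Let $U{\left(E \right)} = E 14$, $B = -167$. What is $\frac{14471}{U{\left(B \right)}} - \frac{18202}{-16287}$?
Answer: $- \frac{193132901}{38079006} \approx -5.0719$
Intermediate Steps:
$U{\left(E \right)} = 14 E$
$\frac{14471}{U{\left(B \right)}} - \frac{18202}{-16287} = \frac{14471}{14 \left(-167\right)} - \frac{18202}{-16287} = \frac{14471}{-2338} - - \frac{18202}{16287} = 14471 \left(- \frac{1}{2338}\right) + \frac{18202}{16287} = - \frac{14471}{2338} + \frac{18202}{16287} = - \frac{193132901}{38079006}$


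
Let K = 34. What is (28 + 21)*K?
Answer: 1666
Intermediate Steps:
(28 + 21)*K = (28 + 21)*34 = 49*34 = 1666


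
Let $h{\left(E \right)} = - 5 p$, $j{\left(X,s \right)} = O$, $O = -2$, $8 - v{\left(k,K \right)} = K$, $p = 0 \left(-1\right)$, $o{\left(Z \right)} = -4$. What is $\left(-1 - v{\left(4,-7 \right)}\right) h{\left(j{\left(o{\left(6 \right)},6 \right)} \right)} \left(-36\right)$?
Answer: $0$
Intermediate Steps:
$p = 0$
$v{\left(k,K \right)} = 8 - K$
$j{\left(X,s \right)} = -2$
$h{\left(E \right)} = 0$ ($h{\left(E \right)} = \left(-5\right) 0 = 0$)
$\left(-1 - v{\left(4,-7 \right)}\right) h{\left(j{\left(o{\left(6 \right)},6 \right)} \right)} \left(-36\right) = \left(-1 - \left(8 - -7\right)\right) 0 \left(-36\right) = \left(-1 - \left(8 + 7\right)\right) 0 \left(-36\right) = \left(-1 - 15\right) 0 \left(-36\right) = \left(-16\right) 0 \left(-36\right) = 0 \left(-36\right) = 0$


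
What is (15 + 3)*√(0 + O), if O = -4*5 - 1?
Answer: 18*I*√21 ≈ 82.486*I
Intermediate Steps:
O = -21 (O = -20 - 1 = -21)
(15 + 3)*√(0 + O) = (15 + 3)*√(0 - 21) = 18*√(-21) = 18*(I*√21) = 18*I*√21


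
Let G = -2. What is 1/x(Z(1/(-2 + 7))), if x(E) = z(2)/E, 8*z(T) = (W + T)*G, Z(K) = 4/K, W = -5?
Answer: 80/3 ≈ 26.667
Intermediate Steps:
z(T) = 5/4 - T/4 (z(T) = ((-5 + T)*(-2))/8 = (10 - 2*T)/8 = 5/4 - T/4)
x(E) = 3/(4*E) (x(E) = (5/4 - ¼*2)/E = (5/4 - ½)/E = 3/(4*E))
1/x(Z(1/(-2 + 7))) = 1/(3/(4*((4/(1/(-2 + 7)))))) = 1/(3/(4*((4/(1/5))))) = 1/(3/(4*((4/(⅕))))) = 1/(3/(4*((4*5)))) = 1/((¾)/20) = 1/((¾)*(1/20)) = 1/(3/80) = 80/3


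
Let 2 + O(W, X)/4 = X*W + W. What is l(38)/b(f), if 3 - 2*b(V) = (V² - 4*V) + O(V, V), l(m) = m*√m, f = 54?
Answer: -76*√38/14569 ≈ -0.032157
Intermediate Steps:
O(W, X) = -8 + 4*W + 4*W*X (O(W, X) = -8 + 4*(X*W + W) = -8 + 4*(W*X + W) = -8 + 4*(W + W*X) = -8 + (4*W + 4*W*X) = -8 + 4*W + 4*W*X)
l(m) = m^(3/2)
b(V) = 11/2 - 5*V²/2 (b(V) = 3/2 - ((V² - 4*V) + (-8 + 4*V + 4*V*V))/2 = 3/2 - ((V² - 4*V) + (-8 + 4*V + 4*V²))/2 = 3/2 - (-8 + 5*V²)/2 = 3/2 + (4 - 5*V²/2) = 11/2 - 5*V²/2)
l(38)/b(f) = 38^(3/2)/(11/2 - 5/2*54²) = (38*√38)/(11/2 - 5/2*2916) = (38*√38)/(11/2 - 7290) = (38*√38)/(-14569/2) = (38*√38)*(-2/14569) = -76*√38/14569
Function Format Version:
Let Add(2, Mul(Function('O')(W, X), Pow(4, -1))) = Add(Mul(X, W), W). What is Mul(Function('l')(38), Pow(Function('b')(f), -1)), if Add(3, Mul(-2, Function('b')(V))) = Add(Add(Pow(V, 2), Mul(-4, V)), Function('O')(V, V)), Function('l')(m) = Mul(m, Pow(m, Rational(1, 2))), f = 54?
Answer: Mul(Rational(-76, 14569), Pow(38, Rational(1, 2))) ≈ -0.032157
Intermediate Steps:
Function('O')(W, X) = Add(-8, Mul(4, W), Mul(4, W, X)) (Function('O')(W, X) = Add(-8, Mul(4, Add(Mul(X, W), W))) = Add(-8, Mul(4, Add(Mul(W, X), W))) = Add(-8, Mul(4, Add(W, Mul(W, X)))) = Add(-8, Add(Mul(4, W), Mul(4, W, X))) = Add(-8, Mul(4, W), Mul(4, W, X)))
Function('l')(m) = Pow(m, Rational(3, 2))
Function('b')(V) = Add(Rational(11, 2), Mul(Rational(-5, 2), Pow(V, 2))) (Function('b')(V) = Add(Rational(3, 2), Mul(Rational(-1, 2), Add(Add(Pow(V, 2), Mul(-4, V)), Add(-8, Mul(4, V), Mul(4, V, V))))) = Add(Rational(3, 2), Mul(Rational(-1, 2), Add(Add(Pow(V, 2), Mul(-4, V)), Add(-8, Mul(4, V), Mul(4, Pow(V, 2)))))) = Add(Rational(3, 2), Mul(Rational(-1, 2), Add(-8, Mul(5, Pow(V, 2))))) = Add(Rational(3, 2), Add(4, Mul(Rational(-5, 2), Pow(V, 2)))) = Add(Rational(11, 2), Mul(Rational(-5, 2), Pow(V, 2))))
Mul(Function('l')(38), Pow(Function('b')(f), -1)) = Mul(Pow(38, Rational(3, 2)), Pow(Add(Rational(11, 2), Mul(Rational(-5, 2), Pow(54, 2))), -1)) = Mul(Mul(38, Pow(38, Rational(1, 2))), Pow(Add(Rational(11, 2), Mul(Rational(-5, 2), 2916)), -1)) = Mul(Mul(38, Pow(38, Rational(1, 2))), Pow(Add(Rational(11, 2), -7290), -1)) = Mul(Mul(38, Pow(38, Rational(1, 2))), Pow(Rational(-14569, 2), -1)) = Mul(Mul(38, Pow(38, Rational(1, 2))), Rational(-2, 14569)) = Mul(Rational(-76, 14569), Pow(38, Rational(1, 2)))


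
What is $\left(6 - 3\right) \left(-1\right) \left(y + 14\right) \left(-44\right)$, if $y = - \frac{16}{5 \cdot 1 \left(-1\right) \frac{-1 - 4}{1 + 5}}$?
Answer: $\frac{33528}{25} \approx 1341.1$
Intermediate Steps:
$y = - \frac{96}{25}$ ($y = - \frac{16}{5 \left(-1\right) \left(- \frac{5}{6}\right)} = - \frac{16}{\left(-5\right) \left(\left(-5\right) \frac{1}{6}\right)} = - \frac{16}{\left(-5\right) \left(- \frac{5}{6}\right)} = - \frac{16}{\frac{25}{6}} = \left(-16\right) \frac{6}{25} = - \frac{96}{25} \approx -3.84$)
$\left(6 - 3\right) \left(-1\right) \left(y + 14\right) \left(-44\right) = \left(6 - 3\right) \left(-1\right) \left(- \frac{96}{25} + 14\right) \left(-44\right) = 3 \left(-1\right) \frac{254}{25} \left(-44\right) = \left(-3\right) \frac{254}{25} \left(-44\right) = \left(- \frac{762}{25}\right) \left(-44\right) = \frac{33528}{25}$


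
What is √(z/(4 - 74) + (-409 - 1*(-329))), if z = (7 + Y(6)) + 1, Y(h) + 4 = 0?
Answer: I*√98070/35 ≈ 8.9475*I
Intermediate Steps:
Y(h) = -4 (Y(h) = -4 + 0 = -4)
z = 4 (z = (7 - 4) + 1 = 3 + 1 = 4)
√(z/(4 - 74) + (-409 - 1*(-329))) = √(4/(4 - 74) + (-409 - 1*(-329))) = √(4/(-70) + (-409 + 329)) = √(4*(-1/70) - 80) = √(-2/35 - 80) = √(-2802/35) = I*√98070/35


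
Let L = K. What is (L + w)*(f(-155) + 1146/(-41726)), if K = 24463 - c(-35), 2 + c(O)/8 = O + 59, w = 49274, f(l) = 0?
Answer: -42150453/20863 ≈ -2020.3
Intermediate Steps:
c(O) = 456 + 8*O (c(O) = -16 + 8*(O + 59) = -16 + 8*(59 + O) = -16 + (472 + 8*O) = 456 + 8*O)
K = 24287 (K = 24463 - (456 + 8*(-35)) = 24463 - (456 - 280) = 24463 - 1*176 = 24463 - 176 = 24287)
L = 24287
(L + w)*(f(-155) + 1146/(-41726)) = (24287 + 49274)*(0 + 1146/(-41726)) = 73561*(0 + 1146*(-1/41726)) = 73561*(0 - 573/20863) = 73561*(-573/20863) = -42150453/20863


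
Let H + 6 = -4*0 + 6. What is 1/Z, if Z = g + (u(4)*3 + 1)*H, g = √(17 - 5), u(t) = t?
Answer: √3/6 ≈ 0.28868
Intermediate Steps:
H = 0 (H = -6 + (-4*0 + 6) = -6 + (0 + 6) = -6 + 6 = 0)
g = 2*√3 (g = √12 = 2*√3 ≈ 3.4641)
Z = 2*√3 (Z = 2*√3 + (4*3 + 1)*0 = 2*√3 + (12 + 1)*0 = 2*√3 + 13*0 = 2*√3 + 0 = 2*√3 ≈ 3.4641)
1/Z = 1/(2*√3) = √3/6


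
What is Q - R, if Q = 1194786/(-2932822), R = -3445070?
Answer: 5051887946377/1466411 ≈ 3.4451e+6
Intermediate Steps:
Q = -597393/1466411 (Q = 1194786*(-1/2932822) = -597393/1466411 ≈ -0.40738)
Q - R = -597393/1466411 - 1*(-3445070) = -597393/1466411 + 3445070 = 5051887946377/1466411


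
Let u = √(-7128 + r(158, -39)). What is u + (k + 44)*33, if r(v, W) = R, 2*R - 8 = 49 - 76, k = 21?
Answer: 2145 + 5*I*√1142/2 ≈ 2145.0 + 84.484*I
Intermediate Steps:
R = -19/2 (R = 4 + (49 - 76)/2 = 4 + (½)*(-27) = 4 - 27/2 = -19/2 ≈ -9.5000)
r(v, W) = -19/2
u = 5*I*√1142/2 (u = √(-7128 - 19/2) = √(-14275/2) = 5*I*√1142/2 ≈ 84.484*I)
u + (k + 44)*33 = 5*I*√1142/2 + (21 + 44)*33 = 5*I*√1142/2 + 65*33 = 5*I*√1142/2 + 2145 = 2145 + 5*I*√1142/2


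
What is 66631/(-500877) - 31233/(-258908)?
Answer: -123646739/9975466332 ≈ -0.012395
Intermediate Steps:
66631/(-500877) - 31233/(-258908) = 66631*(-1/500877) - 31233*(-1/258908) = -66631/500877 + 31233/258908 = -123646739/9975466332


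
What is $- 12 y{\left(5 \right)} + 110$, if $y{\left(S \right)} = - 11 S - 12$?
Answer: $914$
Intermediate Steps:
$y{\left(S \right)} = -12 - 11 S$
$- 12 y{\left(5 \right)} + 110 = - 12 \left(-12 - 55\right) + 110 = \left(-12\right) \left(-67\right) + 110 = 804 + 110 = 914$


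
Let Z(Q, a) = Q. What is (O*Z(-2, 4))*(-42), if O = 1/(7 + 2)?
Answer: 28/3 ≈ 9.3333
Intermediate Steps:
O = 1/9 ≈ 0.11111
(O*Z(-2, 4))*(-42) = ((1/9)*(-2))*(-42) = -2/9*(-42) = 28/3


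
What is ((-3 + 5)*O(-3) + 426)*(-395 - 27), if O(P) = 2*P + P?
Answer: -172176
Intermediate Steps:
O(P) = 3*P
((-3 + 5)*O(-3) + 426)*(-395 - 27) = ((-3 + 5)*(3*(-3)) + 426)*(-395 - 27) = (2*(-9) + 426)*(-422) = (-18 + 426)*(-422) = 408*(-422) = -172176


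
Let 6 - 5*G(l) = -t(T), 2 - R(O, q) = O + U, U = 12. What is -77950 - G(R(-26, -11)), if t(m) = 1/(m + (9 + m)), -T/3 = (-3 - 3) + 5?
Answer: -5846341/75 ≈ -77951.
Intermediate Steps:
T = 3 (T = -3*((-3 - 3) + 5) = -3*(-6 + 5) = -3*(-1) = 3)
R(O, q) = -10 - O (R(O, q) = 2 - (O + 12) = 2 - (12 + O) = 2 + (-12 - O) = -10 - O)
t(m) = 1/(9 + 2*m)
G(l) = 91/75 (G(l) = 6/5 - (-1)/(5*(9 + 2*3)) = 6/5 - (-1)/(5*(9 + 6)) = 6/5 - (-1)/(5*15) = 6/5 - ⅕*(-1/15) = 6/5 + 1/75 = 91/75)
-77950 - G(R(-26, -11)) = -77950 - 1*91/75 = -77950 - 91/75 = -5846341/75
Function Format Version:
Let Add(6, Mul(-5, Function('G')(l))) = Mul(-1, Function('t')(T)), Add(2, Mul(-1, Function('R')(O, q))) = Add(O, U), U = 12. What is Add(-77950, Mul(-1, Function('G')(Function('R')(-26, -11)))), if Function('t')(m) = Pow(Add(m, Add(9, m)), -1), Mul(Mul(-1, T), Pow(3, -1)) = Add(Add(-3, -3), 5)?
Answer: Rational(-5846341, 75) ≈ -77951.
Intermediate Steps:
T = 3 (T = Mul(-3, Add(Add(-3, -3), 5)) = Mul(-3, Add(-6, 5)) = Mul(-3, -1) = 3)
Function('R')(O, q) = Add(-10, Mul(-1, O)) (Function('R')(O, q) = Add(2, Mul(-1, Add(O, 12))) = Add(2, Mul(-1, Add(12, O))) = Add(2, Add(-12, Mul(-1, O))) = Add(-10, Mul(-1, O)))
Function('t')(m) = Pow(Add(9, Mul(2, m)), -1)
Function('G')(l) = Rational(91, 75) (Function('G')(l) = Add(Rational(6, 5), Mul(Rational(-1, 5), Mul(-1, Pow(Add(9, Mul(2, 3)), -1)))) = Add(Rational(6, 5), Mul(Rational(-1, 5), Mul(-1, Pow(Add(9, 6), -1)))) = Add(Rational(6, 5), Mul(Rational(-1, 5), Mul(-1, Pow(15, -1)))) = Add(Rational(6, 5), Mul(Rational(-1, 5), Mul(-1, Rational(1, 15)))) = Add(Rational(6, 5), Mul(Rational(-1, 5), Rational(-1, 15))) = Add(Rational(6, 5), Rational(1, 75)) = Rational(91, 75))
Add(-77950, Mul(-1, Function('G')(Function('R')(-26, -11)))) = Add(-77950, Mul(-1, Rational(91, 75))) = Add(-77950, Rational(-91, 75)) = Rational(-5846341, 75)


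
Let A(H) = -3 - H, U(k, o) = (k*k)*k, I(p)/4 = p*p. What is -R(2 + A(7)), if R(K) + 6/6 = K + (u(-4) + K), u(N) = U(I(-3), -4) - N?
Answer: -46643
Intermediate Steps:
I(p) = 4*p² (I(p) = 4*(p*p) = 4*p²)
U(k, o) = k³ (U(k, o) = k²*k = k³)
u(N) = 46656 - N (u(N) = (4*(-3)²)³ - N = (4*9)³ - N = 36³ - N = 46656 - N)
R(K) = 46659 + 2*K (R(K) = -1 + (K + ((46656 - 1*(-4)) + K)) = -1 + (K + ((46656 + 4) + K)) = -1 + (K + (46660 + K)) = -1 + (46660 + 2*K) = 46659 + 2*K)
-R(2 + A(7)) = -(46659 + 2*(2 + (-3 - 1*7))) = -(46659 + 2*(2 + (-3 - 7))) = -(46659 + 2*(2 - 10)) = -(46659 + 2*(-8)) = -(46659 - 16) = -1*46643 = -46643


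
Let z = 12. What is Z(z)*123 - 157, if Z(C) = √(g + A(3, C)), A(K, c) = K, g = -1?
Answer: -157 + 123*√2 ≈ 16.948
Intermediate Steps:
Z(C) = √2 (Z(C) = √(-1 + 3) = √2)
Z(z)*123 - 157 = √2*123 - 157 = 123*√2 - 157 = -157 + 123*√2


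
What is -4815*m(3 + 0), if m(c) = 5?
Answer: -24075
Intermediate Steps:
-4815*m(3 + 0) = -4815*5 = -24075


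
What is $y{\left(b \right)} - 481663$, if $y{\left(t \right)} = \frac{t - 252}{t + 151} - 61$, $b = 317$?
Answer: $- \frac{17342059}{36} \approx -4.8172 \cdot 10^{5}$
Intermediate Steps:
$y{\left(t \right)} = -61 + \frac{-252 + t}{151 + t}$ ($y{\left(t \right)} = \frac{-252 + t}{151 + t} - 61 = -61 + \frac{-252 + t}{151 + t}$)
$y{\left(b \right)} - 481663 = \frac{-9463 - 19020}{151 + 317} - 481663 = \frac{-9463 - 19020}{468} - 481663 = \frac{1}{468} \left(-28483\right) - 481663 = - \frac{2191}{36} - 481663 = - \frac{17342059}{36}$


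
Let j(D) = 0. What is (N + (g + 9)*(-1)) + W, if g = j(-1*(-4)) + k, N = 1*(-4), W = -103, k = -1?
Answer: -115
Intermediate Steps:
N = -4
g = -1 (g = 0 - 1 = -1)
(N + (g + 9)*(-1)) + W = (-4 + (-1 + 9)*(-1)) - 103 = (-4 + 8*(-1)) - 103 = (-4 - 8) - 103 = -12 - 103 = -115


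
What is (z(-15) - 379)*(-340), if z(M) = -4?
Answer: 130220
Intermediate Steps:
(z(-15) - 379)*(-340) = (-4 - 379)*(-340) = -383*(-340) = 130220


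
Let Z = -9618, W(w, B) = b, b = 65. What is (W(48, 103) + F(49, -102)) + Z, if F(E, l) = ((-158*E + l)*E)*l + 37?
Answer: 39194796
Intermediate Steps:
W(w, B) = 65
F(E, l) = 37 + E*l*(l - 158*E) (F(E, l) = ((l - 158*E)*E)*l + 37 = (E*(l - 158*E))*l + 37 = E*l*(l - 158*E) + 37 = 37 + E*l*(l - 158*E))
(W(48, 103) + F(49, -102)) + Z = (65 + (37 + 49*(-102)² - 158*(-102)*49²)) - 9618 = (65 + (37 + 49*10404 - 158*(-102)*2401)) - 9618 = (65 + (37 + 509796 + 38694516)) - 9618 = (65 + 39204349) - 9618 = 39204414 - 9618 = 39194796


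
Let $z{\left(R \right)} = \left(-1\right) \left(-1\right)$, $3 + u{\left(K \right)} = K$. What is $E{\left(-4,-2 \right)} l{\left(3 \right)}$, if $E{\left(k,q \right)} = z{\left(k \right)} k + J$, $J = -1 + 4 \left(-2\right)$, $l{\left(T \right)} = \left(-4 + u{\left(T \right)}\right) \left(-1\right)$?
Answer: $-52$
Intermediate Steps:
$u{\left(K \right)} = -3 + K$
$z{\left(R \right)} = 1$
$l{\left(T \right)} = 7 - T$ ($l{\left(T \right)} = \left(-4 + \left(-3 + T\right)\right) \left(-1\right) = \left(-7 + T\right) \left(-1\right) = 7 - T$)
$J = -9$ ($J = -1 - 8 = -9$)
$E{\left(k,q \right)} = -9 + k$ ($E{\left(k,q \right)} = 1 k - 9 = k - 9 = -9 + k$)
$E{\left(-4,-2 \right)} l{\left(3 \right)} = \left(-9 - 4\right) \left(7 - 3\right) = - 13 \left(7 - 3\right) = \left(-13\right) 4 = -52$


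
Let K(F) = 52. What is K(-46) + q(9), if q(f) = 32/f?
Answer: 500/9 ≈ 55.556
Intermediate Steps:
K(-46) + q(9) = 52 + 32/9 = 500/9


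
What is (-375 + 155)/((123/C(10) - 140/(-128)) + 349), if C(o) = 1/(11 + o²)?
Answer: -7040/448099 ≈ -0.015711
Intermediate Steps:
(-375 + 155)/((123/C(10) - 140/(-128)) + 349) = (-375 + 155)/((123/(1/(11 + 10²)) - 140/(-128)) + 349) = -220/((123/(1/(11 + 100)) - 140*(-1/128)) + 349) = -220/((123/(1/111) + 35/32) + 349) = -220/((123*111 + 35/32) + 349) = -220/((13653 + 35/32) + 349) = -220/(436931/32 + 349) = -220/448099/32 = -220*32/448099 = -7040/448099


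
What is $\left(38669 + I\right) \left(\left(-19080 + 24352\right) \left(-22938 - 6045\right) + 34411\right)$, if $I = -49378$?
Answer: $1635949301185$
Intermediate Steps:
$\left(38669 + I\right) \left(\left(-19080 + 24352\right) \left(-22938 - 6045\right) + 34411\right) = \left(38669 - 49378\right) \left(\left(-19080 + 24352\right) \left(-22938 - 6045\right) + 34411\right) = - 10709 \left(5272 \left(-28983\right) + 34411\right) = - 10709 \left(-152798376 + 34411\right) = \left(-10709\right) \left(-152763965\right) = 1635949301185$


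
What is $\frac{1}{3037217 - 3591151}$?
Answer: $- \frac{1}{553934} \approx -1.8053 \cdot 10^{-6}$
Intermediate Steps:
$\frac{1}{3037217 - 3591151} = \frac{1}{-553934} = - \frac{1}{553934}$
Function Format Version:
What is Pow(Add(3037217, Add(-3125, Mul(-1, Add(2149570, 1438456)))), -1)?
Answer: Rational(-1, 553934) ≈ -1.8053e-6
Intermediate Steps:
Pow(Add(3037217, Add(-3125, Mul(-1, Add(2149570, 1438456)))), -1) = Pow(Add(3037217, Add(-3125, Mul(-1, 3588026))), -1) = Pow(Add(3037217, Add(-3125, -3588026)), -1) = Pow(Add(3037217, -3591151), -1) = Pow(-553934, -1) = Rational(-1, 553934)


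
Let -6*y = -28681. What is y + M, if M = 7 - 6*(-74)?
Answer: 31387/6 ≈ 5231.2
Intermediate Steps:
y = 28681/6 (y = -⅙*(-28681) = 28681/6 ≈ 4780.2)
M = 451 (M = 7 + 444 = 451)
y + M = 28681/6 + 451 = 31387/6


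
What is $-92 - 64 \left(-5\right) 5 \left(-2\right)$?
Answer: $-3292$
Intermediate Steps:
$-92 - 64 \left(-5\right) 5 \left(-2\right) = -92 - 64 \left(\left(-25\right) \left(-2\right)\right) = -92 - 3200 = -3292$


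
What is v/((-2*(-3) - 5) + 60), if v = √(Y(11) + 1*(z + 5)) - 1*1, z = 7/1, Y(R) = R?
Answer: -1/61 + √23/61 ≈ 0.062227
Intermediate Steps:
z = 7 (z = 7*1 = 7)
v = -1 + √23 (v = √(11 + 1*(7 + 5)) - 1*1 = √(11 + 1*12) - 1 = √(11 + 12) - 1 = √23 - 1 = -1 + √23 ≈ 3.7958)
v/((-2*(-3) - 5) + 60) = (-1 + √23)/((-2*(-3) - 5) + 60) = (-1 + √23)/((6 - 5) + 60) = (-1 + √23)/(1 + 60) = (-1 + √23)/61 = -1/61 + √23/61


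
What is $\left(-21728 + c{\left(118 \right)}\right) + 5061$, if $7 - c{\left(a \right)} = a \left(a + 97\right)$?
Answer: $-42030$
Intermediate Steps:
$c{\left(a \right)} = 7 - a \left(97 + a\right)$ ($c{\left(a \right)} = 7 - a \left(a + 97\right) = 7 - a \left(97 + a\right)$)
$\left(-21728 + c{\left(118 \right)}\right) + 5061 = \left(-21728 - 25363\right) + 5061 = -47091 + 5061 = -42030$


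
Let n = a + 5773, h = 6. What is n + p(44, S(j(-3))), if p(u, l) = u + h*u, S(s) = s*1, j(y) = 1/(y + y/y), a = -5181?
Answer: 900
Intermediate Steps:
j(y) = 1/(1 + y) (j(y) = 1/(y + 1) = 1/(1 + y))
n = 592 (n = -5181 + 5773 = 592)
S(s) = s
p(u, l) = 7*u (p(u, l) = u + 6*u = 7*u)
n + p(44, S(j(-3))) = 592 + 7*44 = 592 + 308 = 900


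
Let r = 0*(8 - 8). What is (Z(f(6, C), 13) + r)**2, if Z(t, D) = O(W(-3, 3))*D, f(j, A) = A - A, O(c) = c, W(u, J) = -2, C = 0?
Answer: 676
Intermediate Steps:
f(j, A) = 0
Z(t, D) = -2*D
r = 0 (r = 0*0 = 0)
(Z(f(6, C), 13) + r)**2 = (-2*13 + 0)**2 = (-26 + 0)**2 = (-26)**2 = 676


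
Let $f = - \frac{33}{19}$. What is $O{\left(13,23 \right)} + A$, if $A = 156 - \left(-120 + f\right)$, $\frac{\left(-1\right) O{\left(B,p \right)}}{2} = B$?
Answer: $\frac{4783}{19} \approx 251.74$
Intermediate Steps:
$O{\left(B,p \right)} = - 2 B$
$f = - \frac{33}{19}$ ($f = \left(-33\right) \frac{1}{19} = - \frac{33}{19} \approx -1.7368$)
$A = \frac{5277}{19}$ ($A = 156 + \left(120 - - \frac{33}{19}\right) = 156 + \left(120 + \frac{33}{19}\right) = 156 + \frac{2313}{19} = \frac{5277}{19} \approx 277.74$)
$O{\left(13,23 \right)} + A = \left(-2\right) 13 + \frac{5277}{19} = -26 + \frac{5277}{19} = \frac{4783}{19}$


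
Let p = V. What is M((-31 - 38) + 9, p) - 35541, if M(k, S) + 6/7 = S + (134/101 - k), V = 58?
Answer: -25043729/707 ≈ -35423.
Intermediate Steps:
p = 58
M(k, S) = 332/707 + S - k (M(k, S) = -6/7 + (S + (134/101 - k)) = -6/7 + (134/101 + S - k) = 332/707 + S - k)
M((-31 - 38) + 9, p) - 35541 = (332/707 + 58 - ((-31 - 38) + 9)) - 35541 = (332/707 + 58 - (-69 + 9)) - 35541 = (332/707 + 58 - 1*(-60)) - 35541 = (332/707 + 58 + 60) - 35541 = 83758/707 - 35541 = -25043729/707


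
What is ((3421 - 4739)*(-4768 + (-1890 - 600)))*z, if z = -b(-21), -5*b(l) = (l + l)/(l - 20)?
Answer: 401773848/205 ≈ 1.9599e+6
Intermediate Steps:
b(l) = -2*l/(5*(-20 + l)) (b(l) = -(l + l)/(5*(l - 20)) = -2*l/(5*(-20 + l)))
z = 42/205 (z = -(-2)*(-21)/(-100 + 5*(-21)) = -(-2)*(-21)/(-100 - 105) = -(-2)*(-21)/(-205) = -(-2)*(-21)*(-1)/205 = -1*(-42/205) = 42/205 ≈ 0.20488)
((3421 - 4739)*(-4768 + (-1890 - 600)))*z = ((3421 - 4739)*(-4768 + (-1890 - 600)))*(42/205) = -1318*(-4768 - 2490)*(42/205) = -1318*(-7258)*(42/205) = 9566044*(42/205) = 401773848/205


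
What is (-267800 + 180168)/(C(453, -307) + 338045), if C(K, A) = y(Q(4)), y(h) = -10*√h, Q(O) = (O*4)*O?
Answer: -87632/337965 ≈ -0.25929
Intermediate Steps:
Q(O) = 4*O² (Q(O) = (4*O)*O = 4*O²)
C(K, A) = -80 (C(K, A) = -10*√(4*4²) = -10*√(4*16) = -10*√64 = -10*8 = -80)
(-267800 + 180168)/(C(453, -307) + 338045) = (-267800 + 180168)/(-80 + 338045) = -87632/337965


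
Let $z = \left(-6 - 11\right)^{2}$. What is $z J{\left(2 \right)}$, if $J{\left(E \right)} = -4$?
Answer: $-1156$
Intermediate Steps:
$z = 289$ ($z = \left(-17\right)^{2} = 289$)
$z J{\left(2 \right)} = 289 \left(-4\right) = -1156$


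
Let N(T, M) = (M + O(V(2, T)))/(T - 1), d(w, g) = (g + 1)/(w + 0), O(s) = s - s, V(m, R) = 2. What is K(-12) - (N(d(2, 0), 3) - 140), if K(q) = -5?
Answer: 141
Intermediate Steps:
O(s) = 0
d(w, g) = (1 + g)/w
N(T, M) = M/(-1 + T) (N(T, M) = (M + 0)/(T - 1) = M/(-1 + T))
K(-12) - (N(d(2, 0), 3) - 140) = -5 - (3/(-1 + (1 + 0)/2) - 140) = -5 - (3/(-1 + (1/2)*1) - 140) = -5 - (3/(-1 + 1/2) - 140) = -5 - (3/(-1/2) - 140) = -5 - (3*(-2) - 140) = -5 - (-6 - 140) = -5 - 1*(-146) = -5 + 146 = 141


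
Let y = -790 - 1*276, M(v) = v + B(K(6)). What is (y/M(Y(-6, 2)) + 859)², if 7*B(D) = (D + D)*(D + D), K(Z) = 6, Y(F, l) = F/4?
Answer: 45979796041/71289 ≈ 6.4498e+5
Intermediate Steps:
Y(F, l) = F/4 (Y(F, l) = F*(¼) = F/4)
B(D) = 4*D²/7 (B(D) = ((D + D)*(D + D))/7 = ((2*D)*(2*D))/7 = (4*D²)/7 = 4*D²/7)
M(v) = 144/7 + v (M(v) = v + (4/7)*6² = v + (4/7)*36 = v + 144/7 = 144/7 + v)
y = -1066 (y = -790 - 276 = -1066)
(y/M(Y(-6, 2)) + 859)² = (-1066/(144/7 + (¼)*(-6)) + 859)² = (-1066/(144/7 - 3/2) + 859)² = (-1066/267/14 + 859)² = (-1066*14/267 + 859)² = (-14924/267 + 859)² = (214429/267)² = 45979796041/71289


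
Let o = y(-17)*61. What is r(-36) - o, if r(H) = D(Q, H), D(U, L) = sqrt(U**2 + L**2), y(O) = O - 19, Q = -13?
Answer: 2196 + sqrt(1465) ≈ 2234.3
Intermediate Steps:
y(O) = -19 + O
o = -2196 (o = (-19 - 17)*61 = -36*61 = -2196)
D(U, L) = sqrt(L**2 + U**2)
r(H) = sqrt(169 + H**2) (r(H) = sqrt(H**2 + (-13)**2) = sqrt(H**2 + 169) = sqrt(169 + H**2))
r(-36) - o = sqrt(169 + (-36)**2) - 1*(-2196) = sqrt(169 + 1296) + 2196 = sqrt(1465) + 2196 = 2196 + sqrt(1465)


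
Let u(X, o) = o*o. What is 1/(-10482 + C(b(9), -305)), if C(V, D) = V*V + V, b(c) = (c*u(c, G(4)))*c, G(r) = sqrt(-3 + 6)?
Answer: 1/48810 ≈ 2.0488e-5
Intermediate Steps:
G(r) = sqrt(3)
u(X, o) = o**2
b(c) = 3*c**2 (b(c) = (c*(sqrt(3))**2)*c = (c*3)*c = (3*c)*c = 3*c**2)
C(V, D) = V + V**2 (C(V, D) = V**2 + V = V + V**2)
1/(-10482 + C(b(9), -305)) = 1/(-10482 + (3*9**2)*(1 + 3*9**2)) = 1/(-10482 + (3*81)*(1 + 3*81)) = 1/(-10482 + 243*(1 + 243)) = 1/(-10482 + 243*244) = 1/(-10482 + 59292) = 1/48810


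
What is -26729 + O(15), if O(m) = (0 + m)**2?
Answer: -26504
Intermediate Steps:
O(m) = m**2
-26729 + O(15) = -26729 + 15**2 = -26729 + 225 = -26504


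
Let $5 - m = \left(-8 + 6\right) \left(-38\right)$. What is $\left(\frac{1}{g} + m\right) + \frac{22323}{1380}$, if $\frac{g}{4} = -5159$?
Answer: $- \frac{32526234}{593285} \approx -54.824$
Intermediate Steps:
$g = -20636$ ($g = 4 \left(-5159\right) = -20636$)
$m = -71$ ($m = 5 - \left(-8 + 6\right) \left(-38\right) = 5 - \left(-2\right) \left(-38\right) = 5 - 76 = -71$)
$\left(\frac{1}{g} + m\right) + \frac{22323}{1380} = \left(\frac{1}{-20636} - 71\right) + \frac{22323}{1380} = \left(- \frac{1}{20636} - 71\right) + 22323 \cdot \frac{1}{1380} = - \frac{1465157}{20636} + \frac{7441}{460} = - \frac{32526234}{593285}$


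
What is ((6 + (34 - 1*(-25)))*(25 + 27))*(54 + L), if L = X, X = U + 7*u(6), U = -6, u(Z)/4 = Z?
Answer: 730080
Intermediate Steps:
u(Z) = 4*Z
X = 162 (X = -6 + 7*(4*6) = -6 + 7*24 = -6 + 168 = 162)
L = 162
((6 + (34 - 1*(-25)))*(25 + 27))*(54 + L) = ((6 + (34 - 1*(-25)))*(25 + 27))*(54 + 162) = ((6 + (34 + 25))*52)*216 = ((6 + 59)*52)*216 = (65*52)*216 = 3380*216 = 730080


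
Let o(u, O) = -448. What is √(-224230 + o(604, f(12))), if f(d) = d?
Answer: I*√224678 ≈ 474.0*I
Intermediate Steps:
√(-224230 + o(604, f(12))) = √(-224230 - 448) = √(-224678) = I*√224678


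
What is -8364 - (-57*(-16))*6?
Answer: -13836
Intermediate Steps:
-8364 - (-57*(-16))*6 = -8364 - 912*6 = -8364 - 1*5472 = -8364 - 5472 = -13836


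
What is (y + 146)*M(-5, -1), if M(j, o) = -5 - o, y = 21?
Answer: -668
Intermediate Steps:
(y + 146)*M(-5, -1) = (21 + 146)*(-5 - 1*(-1)) = 167*(-5 + 1) = 167*(-4) = -668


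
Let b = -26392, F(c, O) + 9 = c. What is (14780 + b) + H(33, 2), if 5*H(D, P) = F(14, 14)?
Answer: -11611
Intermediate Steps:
F(c, O) = -9 + c
H(D, P) = 1 (H(D, P) = (-9 + 14)/5 = (⅕)*5 = 1)
(14780 + b) + H(33, 2) = (14780 - 26392) + 1 = -11612 + 1 = -11611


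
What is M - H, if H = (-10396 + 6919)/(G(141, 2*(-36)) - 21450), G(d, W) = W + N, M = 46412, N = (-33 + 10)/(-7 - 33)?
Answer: 39953956004/860857 ≈ 46412.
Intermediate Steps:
N = 23/40 (N = -23/(-40) = -23*(-1/40) = 23/40 ≈ 0.57500)
G(d, W) = 23/40 + W (G(d, W) = W + 23/40 = 23/40 + W)
H = 139080/860857 (H = (-10396 + 6919)/((23/40 + 2*(-36)) - 21450) = -3477/((23/40 - 72) - 21450) = -3477/(-2857/40 - 21450) = -3477/(-860857/40) = -3477*(-40/860857) = 139080/860857 ≈ 0.16156)
M - H = 46412 - 1*139080/860857 = 46412 - 139080/860857 = 39953956004/860857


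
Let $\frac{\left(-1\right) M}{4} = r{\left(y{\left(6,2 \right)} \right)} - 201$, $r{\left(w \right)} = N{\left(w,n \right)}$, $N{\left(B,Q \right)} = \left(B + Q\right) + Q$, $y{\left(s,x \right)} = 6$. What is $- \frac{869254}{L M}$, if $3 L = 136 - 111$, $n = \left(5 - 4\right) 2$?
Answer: $- \frac{1303881}{9550} \approx -136.53$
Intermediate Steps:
$n = 2$ ($n = 1 \cdot 2 = 2$)
$N{\left(B,Q \right)} = B + 2 Q$
$r{\left(w \right)} = 4 + w$ ($r{\left(w \right)} = w + 2 \cdot 2 = w + 4 = 4 + w$)
$L = \frac{25}{3}$ ($L = \frac{136 - 111}{3} = \frac{1}{3} \cdot 25 = \frac{25}{3} \approx 8.3333$)
$M = 764$ ($M = - 4 \left(\left(4 + 6\right) - 201\right) = - 4 \left(10 - 201\right) = \left(-4\right) \left(-191\right) = 764$)
$- \frac{869254}{L M} = - \frac{869254}{\frac{25}{3} \cdot 764} = - \frac{869254}{\frac{19100}{3}} = \left(-869254\right) \frac{3}{19100} = - \frac{1303881}{9550}$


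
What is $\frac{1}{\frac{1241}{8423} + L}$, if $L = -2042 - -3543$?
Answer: $\frac{8423}{12644164} \approx 0.00066616$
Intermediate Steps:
$L = 1501$ ($L = -2042 + 3543 = 1501$)
$\frac{1}{\frac{1241}{8423} + L} = \frac{1}{\frac{1241}{8423} + 1501} = \frac{1}{\frac{12644164}{8423}} = \frac{8423}{12644164}$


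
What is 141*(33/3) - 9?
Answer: 1542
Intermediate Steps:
141*(33/3) - 9 = 141*((1/3)*33) - 9 = 141*11 - 9 = 1551 - 9 = 1542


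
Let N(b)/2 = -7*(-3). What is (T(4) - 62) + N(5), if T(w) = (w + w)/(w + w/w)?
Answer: -92/5 ≈ -18.400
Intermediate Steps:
N(b) = 42 (N(b) = 2*(-7*(-3)) = 2*21 = 42)
T(w) = 2*w/(1 + w) (T(w) = (2*w)/(w + 1) = (2*w)/(1 + w) = 2*w/(1 + w))
(T(4) - 62) + N(5) = (2*4/(1 + 4) - 62) + 42 = (2*4/5 - 62) + 42 = (2*4*(⅕) - 62) + 42 = (8/5 - 62) + 42 = -302/5 + 42 = -92/5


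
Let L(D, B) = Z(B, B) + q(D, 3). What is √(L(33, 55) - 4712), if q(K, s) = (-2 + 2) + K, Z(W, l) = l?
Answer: 68*I ≈ 68.0*I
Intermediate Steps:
q(K, s) = K (q(K, s) = 0 + K = K)
L(D, B) = B + D
√(L(33, 55) - 4712) = √((55 + 33) - 4712) = √(88 - 4712) = √(-4624) = 68*I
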